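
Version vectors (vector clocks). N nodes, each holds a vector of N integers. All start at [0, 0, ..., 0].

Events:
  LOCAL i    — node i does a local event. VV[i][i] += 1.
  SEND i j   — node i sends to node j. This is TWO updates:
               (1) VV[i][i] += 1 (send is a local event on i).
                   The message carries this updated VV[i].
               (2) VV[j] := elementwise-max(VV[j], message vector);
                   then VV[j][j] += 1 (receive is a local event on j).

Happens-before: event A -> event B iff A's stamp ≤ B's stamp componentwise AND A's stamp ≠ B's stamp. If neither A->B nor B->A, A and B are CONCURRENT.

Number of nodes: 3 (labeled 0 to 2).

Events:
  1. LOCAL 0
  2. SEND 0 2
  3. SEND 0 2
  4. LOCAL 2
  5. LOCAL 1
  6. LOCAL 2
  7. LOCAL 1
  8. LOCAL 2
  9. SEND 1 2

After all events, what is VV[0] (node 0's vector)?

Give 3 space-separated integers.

Answer: 3 0 0

Derivation:
Initial: VV[0]=[0, 0, 0]
Initial: VV[1]=[0, 0, 0]
Initial: VV[2]=[0, 0, 0]
Event 1: LOCAL 0: VV[0][0]++ -> VV[0]=[1, 0, 0]
Event 2: SEND 0->2: VV[0][0]++ -> VV[0]=[2, 0, 0], msg_vec=[2, 0, 0]; VV[2]=max(VV[2],msg_vec) then VV[2][2]++ -> VV[2]=[2, 0, 1]
Event 3: SEND 0->2: VV[0][0]++ -> VV[0]=[3, 0, 0], msg_vec=[3, 0, 0]; VV[2]=max(VV[2],msg_vec) then VV[2][2]++ -> VV[2]=[3, 0, 2]
Event 4: LOCAL 2: VV[2][2]++ -> VV[2]=[3, 0, 3]
Event 5: LOCAL 1: VV[1][1]++ -> VV[1]=[0, 1, 0]
Event 6: LOCAL 2: VV[2][2]++ -> VV[2]=[3, 0, 4]
Event 7: LOCAL 1: VV[1][1]++ -> VV[1]=[0, 2, 0]
Event 8: LOCAL 2: VV[2][2]++ -> VV[2]=[3, 0, 5]
Event 9: SEND 1->2: VV[1][1]++ -> VV[1]=[0, 3, 0], msg_vec=[0, 3, 0]; VV[2]=max(VV[2],msg_vec) then VV[2][2]++ -> VV[2]=[3, 3, 6]
Final vectors: VV[0]=[3, 0, 0]; VV[1]=[0, 3, 0]; VV[2]=[3, 3, 6]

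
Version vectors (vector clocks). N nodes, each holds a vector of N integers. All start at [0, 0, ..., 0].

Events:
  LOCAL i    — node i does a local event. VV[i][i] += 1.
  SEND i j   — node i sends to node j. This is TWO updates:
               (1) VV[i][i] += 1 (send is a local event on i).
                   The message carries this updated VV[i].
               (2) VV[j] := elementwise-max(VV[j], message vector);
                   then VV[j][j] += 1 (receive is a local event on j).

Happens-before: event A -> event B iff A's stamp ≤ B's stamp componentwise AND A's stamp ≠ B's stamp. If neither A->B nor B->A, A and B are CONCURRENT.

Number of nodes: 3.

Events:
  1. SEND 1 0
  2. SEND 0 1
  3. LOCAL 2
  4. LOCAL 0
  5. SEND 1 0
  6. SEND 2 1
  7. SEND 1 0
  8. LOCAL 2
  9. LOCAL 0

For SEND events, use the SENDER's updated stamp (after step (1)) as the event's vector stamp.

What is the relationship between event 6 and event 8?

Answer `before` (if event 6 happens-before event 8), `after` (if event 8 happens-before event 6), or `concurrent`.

Answer: before

Derivation:
Initial: VV[0]=[0, 0, 0]
Initial: VV[1]=[0, 0, 0]
Initial: VV[2]=[0, 0, 0]
Event 1: SEND 1->0: VV[1][1]++ -> VV[1]=[0, 1, 0], msg_vec=[0, 1, 0]; VV[0]=max(VV[0],msg_vec) then VV[0][0]++ -> VV[0]=[1, 1, 0]
Event 2: SEND 0->1: VV[0][0]++ -> VV[0]=[2, 1, 0], msg_vec=[2, 1, 0]; VV[1]=max(VV[1],msg_vec) then VV[1][1]++ -> VV[1]=[2, 2, 0]
Event 3: LOCAL 2: VV[2][2]++ -> VV[2]=[0, 0, 1]
Event 4: LOCAL 0: VV[0][0]++ -> VV[0]=[3, 1, 0]
Event 5: SEND 1->0: VV[1][1]++ -> VV[1]=[2, 3, 0], msg_vec=[2, 3, 0]; VV[0]=max(VV[0],msg_vec) then VV[0][0]++ -> VV[0]=[4, 3, 0]
Event 6: SEND 2->1: VV[2][2]++ -> VV[2]=[0, 0, 2], msg_vec=[0, 0, 2]; VV[1]=max(VV[1],msg_vec) then VV[1][1]++ -> VV[1]=[2, 4, 2]
Event 7: SEND 1->0: VV[1][1]++ -> VV[1]=[2, 5, 2], msg_vec=[2, 5, 2]; VV[0]=max(VV[0],msg_vec) then VV[0][0]++ -> VV[0]=[5, 5, 2]
Event 8: LOCAL 2: VV[2][2]++ -> VV[2]=[0, 0, 3]
Event 9: LOCAL 0: VV[0][0]++ -> VV[0]=[6, 5, 2]
Event 6 stamp: [0, 0, 2]
Event 8 stamp: [0, 0, 3]
[0, 0, 2] <= [0, 0, 3]? True
[0, 0, 3] <= [0, 0, 2]? False
Relation: before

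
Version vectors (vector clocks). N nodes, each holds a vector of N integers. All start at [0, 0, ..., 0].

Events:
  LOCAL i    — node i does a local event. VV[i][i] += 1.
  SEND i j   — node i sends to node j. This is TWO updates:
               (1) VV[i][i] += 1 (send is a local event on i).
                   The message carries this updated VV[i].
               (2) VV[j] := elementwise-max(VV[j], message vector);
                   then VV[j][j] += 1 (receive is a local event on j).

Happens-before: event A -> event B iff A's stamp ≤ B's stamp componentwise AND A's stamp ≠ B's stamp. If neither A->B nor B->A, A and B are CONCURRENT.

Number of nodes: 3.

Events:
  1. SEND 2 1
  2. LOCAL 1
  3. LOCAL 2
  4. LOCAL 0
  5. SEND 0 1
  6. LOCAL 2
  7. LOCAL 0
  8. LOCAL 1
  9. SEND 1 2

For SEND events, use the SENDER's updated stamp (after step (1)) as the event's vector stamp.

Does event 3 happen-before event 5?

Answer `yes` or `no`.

Answer: no

Derivation:
Initial: VV[0]=[0, 0, 0]
Initial: VV[1]=[0, 0, 0]
Initial: VV[2]=[0, 0, 0]
Event 1: SEND 2->1: VV[2][2]++ -> VV[2]=[0, 0, 1], msg_vec=[0, 0, 1]; VV[1]=max(VV[1],msg_vec) then VV[1][1]++ -> VV[1]=[0, 1, 1]
Event 2: LOCAL 1: VV[1][1]++ -> VV[1]=[0, 2, 1]
Event 3: LOCAL 2: VV[2][2]++ -> VV[2]=[0, 0, 2]
Event 4: LOCAL 0: VV[0][0]++ -> VV[0]=[1, 0, 0]
Event 5: SEND 0->1: VV[0][0]++ -> VV[0]=[2, 0, 0], msg_vec=[2, 0, 0]; VV[1]=max(VV[1],msg_vec) then VV[1][1]++ -> VV[1]=[2, 3, 1]
Event 6: LOCAL 2: VV[2][2]++ -> VV[2]=[0, 0, 3]
Event 7: LOCAL 0: VV[0][0]++ -> VV[0]=[3, 0, 0]
Event 8: LOCAL 1: VV[1][1]++ -> VV[1]=[2, 4, 1]
Event 9: SEND 1->2: VV[1][1]++ -> VV[1]=[2, 5, 1], msg_vec=[2, 5, 1]; VV[2]=max(VV[2],msg_vec) then VV[2][2]++ -> VV[2]=[2, 5, 4]
Event 3 stamp: [0, 0, 2]
Event 5 stamp: [2, 0, 0]
[0, 0, 2] <= [2, 0, 0]? False. Equal? False. Happens-before: False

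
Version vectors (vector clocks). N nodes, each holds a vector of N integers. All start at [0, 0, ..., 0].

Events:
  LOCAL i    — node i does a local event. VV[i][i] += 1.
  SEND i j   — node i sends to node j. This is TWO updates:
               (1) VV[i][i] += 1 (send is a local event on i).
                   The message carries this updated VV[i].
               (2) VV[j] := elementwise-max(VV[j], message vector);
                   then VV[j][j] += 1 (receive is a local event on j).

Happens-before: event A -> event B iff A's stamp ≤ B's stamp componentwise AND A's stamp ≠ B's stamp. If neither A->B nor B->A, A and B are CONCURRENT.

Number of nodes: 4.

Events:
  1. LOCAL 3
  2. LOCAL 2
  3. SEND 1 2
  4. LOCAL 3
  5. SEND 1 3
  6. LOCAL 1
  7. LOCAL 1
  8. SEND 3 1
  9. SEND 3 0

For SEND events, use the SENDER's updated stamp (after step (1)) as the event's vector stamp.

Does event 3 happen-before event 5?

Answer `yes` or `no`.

Initial: VV[0]=[0, 0, 0, 0]
Initial: VV[1]=[0, 0, 0, 0]
Initial: VV[2]=[0, 0, 0, 0]
Initial: VV[3]=[0, 0, 0, 0]
Event 1: LOCAL 3: VV[3][3]++ -> VV[3]=[0, 0, 0, 1]
Event 2: LOCAL 2: VV[2][2]++ -> VV[2]=[0, 0, 1, 0]
Event 3: SEND 1->2: VV[1][1]++ -> VV[1]=[0, 1, 0, 0], msg_vec=[0, 1, 0, 0]; VV[2]=max(VV[2],msg_vec) then VV[2][2]++ -> VV[2]=[0, 1, 2, 0]
Event 4: LOCAL 3: VV[3][3]++ -> VV[3]=[0, 0, 0, 2]
Event 5: SEND 1->3: VV[1][1]++ -> VV[1]=[0, 2, 0, 0], msg_vec=[0, 2, 0, 0]; VV[3]=max(VV[3],msg_vec) then VV[3][3]++ -> VV[3]=[0, 2, 0, 3]
Event 6: LOCAL 1: VV[1][1]++ -> VV[1]=[0, 3, 0, 0]
Event 7: LOCAL 1: VV[1][1]++ -> VV[1]=[0, 4, 0, 0]
Event 8: SEND 3->1: VV[3][3]++ -> VV[3]=[0, 2, 0, 4], msg_vec=[0, 2, 0, 4]; VV[1]=max(VV[1],msg_vec) then VV[1][1]++ -> VV[1]=[0, 5, 0, 4]
Event 9: SEND 3->0: VV[3][3]++ -> VV[3]=[0, 2, 0, 5], msg_vec=[0, 2, 0, 5]; VV[0]=max(VV[0],msg_vec) then VV[0][0]++ -> VV[0]=[1, 2, 0, 5]
Event 3 stamp: [0, 1, 0, 0]
Event 5 stamp: [0, 2, 0, 0]
[0, 1, 0, 0] <= [0, 2, 0, 0]? True. Equal? False. Happens-before: True

Answer: yes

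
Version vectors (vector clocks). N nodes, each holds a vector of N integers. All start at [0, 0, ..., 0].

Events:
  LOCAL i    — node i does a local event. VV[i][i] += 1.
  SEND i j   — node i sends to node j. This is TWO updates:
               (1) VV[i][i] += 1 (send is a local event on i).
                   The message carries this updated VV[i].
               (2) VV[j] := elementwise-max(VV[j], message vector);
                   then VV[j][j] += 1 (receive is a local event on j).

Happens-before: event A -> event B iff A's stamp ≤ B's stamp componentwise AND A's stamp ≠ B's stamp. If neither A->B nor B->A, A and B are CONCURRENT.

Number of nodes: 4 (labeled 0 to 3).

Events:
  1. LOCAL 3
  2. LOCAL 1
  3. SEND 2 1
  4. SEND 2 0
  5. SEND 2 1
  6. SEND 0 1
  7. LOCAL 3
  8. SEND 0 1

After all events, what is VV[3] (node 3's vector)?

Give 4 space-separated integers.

Initial: VV[0]=[0, 0, 0, 0]
Initial: VV[1]=[0, 0, 0, 0]
Initial: VV[2]=[0, 0, 0, 0]
Initial: VV[3]=[0, 0, 0, 0]
Event 1: LOCAL 3: VV[3][3]++ -> VV[3]=[0, 0, 0, 1]
Event 2: LOCAL 1: VV[1][1]++ -> VV[1]=[0, 1, 0, 0]
Event 3: SEND 2->1: VV[2][2]++ -> VV[2]=[0, 0, 1, 0], msg_vec=[0, 0, 1, 0]; VV[1]=max(VV[1],msg_vec) then VV[1][1]++ -> VV[1]=[0, 2, 1, 0]
Event 4: SEND 2->0: VV[2][2]++ -> VV[2]=[0, 0, 2, 0], msg_vec=[0, 0, 2, 0]; VV[0]=max(VV[0],msg_vec) then VV[0][0]++ -> VV[0]=[1, 0, 2, 0]
Event 5: SEND 2->1: VV[2][2]++ -> VV[2]=[0, 0, 3, 0], msg_vec=[0, 0, 3, 0]; VV[1]=max(VV[1],msg_vec) then VV[1][1]++ -> VV[1]=[0, 3, 3, 0]
Event 6: SEND 0->1: VV[0][0]++ -> VV[0]=[2, 0, 2, 0], msg_vec=[2, 0, 2, 0]; VV[1]=max(VV[1],msg_vec) then VV[1][1]++ -> VV[1]=[2, 4, 3, 0]
Event 7: LOCAL 3: VV[3][3]++ -> VV[3]=[0, 0, 0, 2]
Event 8: SEND 0->1: VV[0][0]++ -> VV[0]=[3, 0, 2, 0], msg_vec=[3, 0, 2, 0]; VV[1]=max(VV[1],msg_vec) then VV[1][1]++ -> VV[1]=[3, 5, 3, 0]
Final vectors: VV[0]=[3, 0, 2, 0]; VV[1]=[3, 5, 3, 0]; VV[2]=[0, 0, 3, 0]; VV[3]=[0, 0, 0, 2]

Answer: 0 0 0 2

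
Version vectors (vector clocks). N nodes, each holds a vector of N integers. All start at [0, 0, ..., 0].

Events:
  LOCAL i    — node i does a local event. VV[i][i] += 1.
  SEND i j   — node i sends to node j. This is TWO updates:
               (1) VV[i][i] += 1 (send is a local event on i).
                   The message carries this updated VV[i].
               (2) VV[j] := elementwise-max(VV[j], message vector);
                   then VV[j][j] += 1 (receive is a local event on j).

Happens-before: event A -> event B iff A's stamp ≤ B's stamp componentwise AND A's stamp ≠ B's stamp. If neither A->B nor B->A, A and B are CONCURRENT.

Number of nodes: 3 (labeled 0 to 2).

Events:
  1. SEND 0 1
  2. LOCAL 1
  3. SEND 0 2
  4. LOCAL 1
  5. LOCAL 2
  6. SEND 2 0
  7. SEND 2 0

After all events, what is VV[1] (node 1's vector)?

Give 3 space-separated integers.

Answer: 1 3 0

Derivation:
Initial: VV[0]=[0, 0, 0]
Initial: VV[1]=[0, 0, 0]
Initial: VV[2]=[0, 0, 0]
Event 1: SEND 0->1: VV[0][0]++ -> VV[0]=[1, 0, 0], msg_vec=[1, 0, 0]; VV[1]=max(VV[1],msg_vec) then VV[1][1]++ -> VV[1]=[1, 1, 0]
Event 2: LOCAL 1: VV[1][1]++ -> VV[1]=[1, 2, 0]
Event 3: SEND 0->2: VV[0][0]++ -> VV[0]=[2, 0, 0], msg_vec=[2, 0, 0]; VV[2]=max(VV[2],msg_vec) then VV[2][2]++ -> VV[2]=[2, 0, 1]
Event 4: LOCAL 1: VV[1][1]++ -> VV[1]=[1, 3, 0]
Event 5: LOCAL 2: VV[2][2]++ -> VV[2]=[2, 0, 2]
Event 6: SEND 2->0: VV[2][2]++ -> VV[2]=[2, 0, 3], msg_vec=[2, 0, 3]; VV[0]=max(VV[0],msg_vec) then VV[0][0]++ -> VV[0]=[3, 0, 3]
Event 7: SEND 2->0: VV[2][2]++ -> VV[2]=[2, 0, 4], msg_vec=[2, 0, 4]; VV[0]=max(VV[0],msg_vec) then VV[0][0]++ -> VV[0]=[4, 0, 4]
Final vectors: VV[0]=[4, 0, 4]; VV[1]=[1, 3, 0]; VV[2]=[2, 0, 4]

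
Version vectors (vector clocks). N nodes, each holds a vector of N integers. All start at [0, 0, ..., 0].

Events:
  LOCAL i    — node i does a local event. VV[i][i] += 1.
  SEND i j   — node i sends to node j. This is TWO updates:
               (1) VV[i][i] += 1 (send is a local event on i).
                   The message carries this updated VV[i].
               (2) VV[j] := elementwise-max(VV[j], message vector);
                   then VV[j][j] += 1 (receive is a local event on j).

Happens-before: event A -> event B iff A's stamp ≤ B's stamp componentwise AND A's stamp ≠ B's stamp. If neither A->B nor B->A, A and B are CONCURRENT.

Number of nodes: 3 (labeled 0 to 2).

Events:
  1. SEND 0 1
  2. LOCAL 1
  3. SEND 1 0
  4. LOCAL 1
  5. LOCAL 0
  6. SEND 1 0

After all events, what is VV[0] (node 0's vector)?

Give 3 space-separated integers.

Answer: 4 5 0

Derivation:
Initial: VV[0]=[0, 0, 0]
Initial: VV[1]=[0, 0, 0]
Initial: VV[2]=[0, 0, 0]
Event 1: SEND 0->1: VV[0][0]++ -> VV[0]=[1, 0, 0], msg_vec=[1, 0, 0]; VV[1]=max(VV[1],msg_vec) then VV[1][1]++ -> VV[1]=[1, 1, 0]
Event 2: LOCAL 1: VV[1][1]++ -> VV[1]=[1, 2, 0]
Event 3: SEND 1->0: VV[1][1]++ -> VV[1]=[1, 3, 0], msg_vec=[1, 3, 0]; VV[0]=max(VV[0],msg_vec) then VV[0][0]++ -> VV[0]=[2, 3, 0]
Event 4: LOCAL 1: VV[1][1]++ -> VV[1]=[1, 4, 0]
Event 5: LOCAL 0: VV[0][0]++ -> VV[0]=[3, 3, 0]
Event 6: SEND 1->0: VV[1][1]++ -> VV[1]=[1, 5, 0], msg_vec=[1, 5, 0]; VV[0]=max(VV[0],msg_vec) then VV[0][0]++ -> VV[0]=[4, 5, 0]
Final vectors: VV[0]=[4, 5, 0]; VV[1]=[1, 5, 0]; VV[2]=[0, 0, 0]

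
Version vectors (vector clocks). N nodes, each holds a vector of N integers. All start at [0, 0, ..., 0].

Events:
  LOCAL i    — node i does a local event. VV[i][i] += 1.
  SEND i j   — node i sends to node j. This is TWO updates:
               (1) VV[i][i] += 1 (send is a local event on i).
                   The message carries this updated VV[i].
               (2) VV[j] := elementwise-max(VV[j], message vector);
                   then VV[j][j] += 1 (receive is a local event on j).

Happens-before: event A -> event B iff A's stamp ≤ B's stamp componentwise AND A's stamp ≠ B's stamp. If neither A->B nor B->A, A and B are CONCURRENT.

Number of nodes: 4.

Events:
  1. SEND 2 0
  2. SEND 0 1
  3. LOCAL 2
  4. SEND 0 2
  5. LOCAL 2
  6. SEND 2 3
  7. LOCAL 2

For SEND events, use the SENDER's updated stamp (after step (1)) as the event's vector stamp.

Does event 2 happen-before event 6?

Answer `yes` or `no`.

Answer: yes

Derivation:
Initial: VV[0]=[0, 0, 0, 0]
Initial: VV[1]=[0, 0, 0, 0]
Initial: VV[2]=[0, 0, 0, 0]
Initial: VV[3]=[0, 0, 0, 0]
Event 1: SEND 2->0: VV[2][2]++ -> VV[2]=[0, 0, 1, 0], msg_vec=[0, 0, 1, 0]; VV[0]=max(VV[0],msg_vec) then VV[0][0]++ -> VV[0]=[1, 0, 1, 0]
Event 2: SEND 0->1: VV[0][0]++ -> VV[0]=[2, 0, 1, 0], msg_vec=[2, 0, 1, 0]; VV[1]=max(VV[1],msg_vec) then VV[1][1]++ -> VV[1]=[2, 1, 1, 0]
Event 3: LOCAL 2: VV[2][2]++ -> VV[2]=[0, 0, 2, 0]
Event 4: SEND 0->2: VV[0][0]++ -> VV[0]=[3, 0, 1, 0], msg_vec=[3, 0, 1, 0]; VV[2]=max(VV[2],msg_vec) then VV[2][2]++ -> VV[2]=[3, 0, 3, 0]
Event 5: LOCAL 2: VV[2][2]++ -> VV[2]=[3, 0, 4, 0]
Event 6: SEND 2->3: VV[2][2]++ -> VV[2]=[3, 0, 5, 0], msg_vec=[3, 0, 5, 0]; VV[3]=max(VV[3],msg_vec) then VV[3][3]++ -> VV[3]=[3, 0, 5, 1]
Event 7: LOCAL 2: VV[2][2]++ -> VV[2]=[3, 0, 6, 0]
Event 2 stamp: [2, 0, 1, 0]
Event 6 stamp: [3, 0, 5, 0]
[2, 0, 1, 0] <= [3, 0, 5, 0]? True. Equal? False. Happens-before: True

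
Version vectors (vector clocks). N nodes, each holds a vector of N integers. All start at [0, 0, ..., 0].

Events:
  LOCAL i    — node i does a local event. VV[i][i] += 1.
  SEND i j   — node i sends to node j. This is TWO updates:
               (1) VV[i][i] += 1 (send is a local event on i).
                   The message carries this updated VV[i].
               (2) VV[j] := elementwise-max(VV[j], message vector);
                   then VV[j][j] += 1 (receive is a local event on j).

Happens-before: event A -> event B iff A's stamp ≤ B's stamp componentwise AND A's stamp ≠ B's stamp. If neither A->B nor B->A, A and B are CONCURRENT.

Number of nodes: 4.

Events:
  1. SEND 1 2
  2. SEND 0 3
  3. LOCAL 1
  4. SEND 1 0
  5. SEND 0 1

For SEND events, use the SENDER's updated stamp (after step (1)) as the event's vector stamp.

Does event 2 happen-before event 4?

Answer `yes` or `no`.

Answer: no

Derivation:
Initial: VV[0]=[0, 0, 0, 0]
Initial: VV[1]=[0, 0, 0, 0]
Initial: VV[2]=[0, 0, 0, 0]
Initial: VV[3]=[0, 0, 0, 0]
Event 1: SEND 1->2: VV[1][1]++ -> VV[1]=[0, 1, 0, 0], msg_vec=[0, 1, 0, 0]; VV[2]=max(VV[2],msg_vec) then VV[2][2]++ -> VV[2]=[0, 1, 1, 0]
Event 2: SEND 0->3: VV[0][0]++ -> VV[0]=[1, 0, 0, 0], msg_vec=[1, 0, 0, 0]; VV[3]=max(VV[3],msg_vec) then VV[3][3]++ -> VV[3]=[1, 0, 0, 1]
Event 3: LOCAL 1: VV[1][1]++ -> VV[1]=[0, 2, 0, 0]
Event 4: SEND 1->0: VV[1][1]++ -> VV[1]=[0, 3, 0, 0], msg_vec=[0, 3, 0, 0]; VV[0]=max(VV[0],msg_vec) then VV[0][0]++ -> VV[0]=[2, 3, 0, 0]
Event 5: SEND 0->1: VV[0][0]++ -> VV[0]=[3, 3, 0, 0], msg_vec=[3, 3, 0, 0]; VV[1]=max(VV[1],msg_vec) then VV[1][1]++ -> VV[1]=[3, 4, 0, 0]
Event 2 stamp: [1, 0, 0, 0]
Event 4 stamp: [0, 3, 0, 0]
[1, 0, 0, 0] <= [0, 3, 0, 0]? False. Equal? False. Happens-before: False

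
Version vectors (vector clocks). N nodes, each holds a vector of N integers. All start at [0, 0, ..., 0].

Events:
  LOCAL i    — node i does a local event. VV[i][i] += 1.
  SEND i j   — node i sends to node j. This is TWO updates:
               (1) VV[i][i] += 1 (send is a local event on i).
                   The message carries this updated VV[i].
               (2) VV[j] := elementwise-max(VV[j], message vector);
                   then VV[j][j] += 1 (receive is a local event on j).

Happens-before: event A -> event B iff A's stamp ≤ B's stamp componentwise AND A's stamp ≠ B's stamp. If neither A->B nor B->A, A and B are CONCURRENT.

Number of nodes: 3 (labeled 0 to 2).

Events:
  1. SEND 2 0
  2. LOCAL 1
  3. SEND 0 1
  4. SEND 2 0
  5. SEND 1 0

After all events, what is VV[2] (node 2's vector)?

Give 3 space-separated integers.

Initial: VV[0]=[0, 0, 0]
Initial: VV[1]=[0, 0, 0]
Initial: VV[2]=[0, 0, 0]
Event 1: SEND 2->0: VV[2][2]++ -> VV[2]=[0, 0, 1], msg_vec=[0, 0, 1]; VV[0]=max(VV[0],msg_vec) then VV[0][0]++ -> VV[0]=[1, 0, 1]
Event 2: LOCAL 1: VV[1][1]++ -> VV[1]=[0, 1, 0]
Event 3: SEND 0->1: VV[0][0]++ -> VV[0]=[2, 0, 1], msg_vec=[2, 0, 1]; VV[1]=max(VV[1],msg_vec) then VV[1][1]++ -> VV[1]=[2, 2, 1]
Event 4: SEND 2->0: VV[2][2]++ -> VV[2]=[0, 0, 2], msg_vec=[0, 0, 2]; VV[0]=max(VV[0],msg_vec) then VV[0][0]++ -> VV[0]=[3, 0, 2]
Event 5: SEND 1->0: VV[1][1]++ -> VV[1]=[2, 3, 1], msg_vec=[2, 3, 1]; VV[0]=max(VV[0],msg_vec) then VV[0][0]++ -> VV[0]=[4, 3, 2]
Final vectors: VV[0]=[4, 3, 2]; VV[1]=[2, 3, 1]; VV[2]=[0, 0, 2]

Answer: 0 0 2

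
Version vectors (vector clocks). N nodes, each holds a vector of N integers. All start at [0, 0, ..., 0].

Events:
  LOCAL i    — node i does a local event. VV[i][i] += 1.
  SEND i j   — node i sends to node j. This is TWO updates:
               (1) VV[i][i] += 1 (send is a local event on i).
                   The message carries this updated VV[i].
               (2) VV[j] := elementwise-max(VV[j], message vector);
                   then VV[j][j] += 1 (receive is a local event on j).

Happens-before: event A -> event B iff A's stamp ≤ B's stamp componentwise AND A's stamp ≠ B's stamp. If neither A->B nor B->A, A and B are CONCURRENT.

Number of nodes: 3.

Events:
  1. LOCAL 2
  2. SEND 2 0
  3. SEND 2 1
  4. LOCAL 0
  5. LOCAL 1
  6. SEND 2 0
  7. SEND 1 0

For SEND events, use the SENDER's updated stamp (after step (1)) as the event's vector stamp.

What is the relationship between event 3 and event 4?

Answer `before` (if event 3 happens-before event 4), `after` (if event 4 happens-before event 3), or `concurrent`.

Answer: concurrent

Derivation:
Initial: VV[0]=[0, 0, 0]
Initial: VV[1]=[0, 0, 0]
Initial: VV[2]=[0, 0, 0]
Event 1: LOCAL 2: VV[2][2]++ -> VV[2]=[0, 0, 1]
Event 2: SEND 2->0: VV[2][2]++ -> VV[2]=[0, 0, 2], msg_vec=[0, 0, 2]; VV[0]=max(VV[0],msg_vec) then VV[0][0]++ -> VV[0]=[1, 0, 2]
Event 3: SEND 2->1: VV[2][2]++ -> VV[2]=[0, 0, 3], msg_vec=[0, 0, 3]; VV[1]=max(VV[1],msg_vec) then VV[1][1]++ -> VV[1]=[0, 1, 3]
Event 4: LOCAL 0: VV[0][0]++ -> VV[0]=[2, 0, 2]
Event 5: LOCAL 1: VV[1][1]++ -> VV[1]=[0, 2, 3]
Event 6: SEND 2->0: VV[2][2]++ -> VV[2]=[0, 0, 4], msg_vec=[0, 0, 4]; VV[0]=max(VV[0],msg_vec) then VV[0][0]++ -> VV[0]=[3, 0, 4]
Event 7: SEND 1->0: VV[1][1]++ -> VV[1]=[0, 3, 3], msg_vec=[0, 3, 3]; VV[0]=max(VV[0],msg_vec) then VV[0][0]++ -> VV[0]=[4, 3, 4]
Event 3 stamp: [0, 0, 3]
Event 4 stamp: [2, 0, 2]
[0, 0, 3] <= [2, 0, 2]? False
[2, 0, 2] <= [0, 0, 3]? False
Relation: concurrent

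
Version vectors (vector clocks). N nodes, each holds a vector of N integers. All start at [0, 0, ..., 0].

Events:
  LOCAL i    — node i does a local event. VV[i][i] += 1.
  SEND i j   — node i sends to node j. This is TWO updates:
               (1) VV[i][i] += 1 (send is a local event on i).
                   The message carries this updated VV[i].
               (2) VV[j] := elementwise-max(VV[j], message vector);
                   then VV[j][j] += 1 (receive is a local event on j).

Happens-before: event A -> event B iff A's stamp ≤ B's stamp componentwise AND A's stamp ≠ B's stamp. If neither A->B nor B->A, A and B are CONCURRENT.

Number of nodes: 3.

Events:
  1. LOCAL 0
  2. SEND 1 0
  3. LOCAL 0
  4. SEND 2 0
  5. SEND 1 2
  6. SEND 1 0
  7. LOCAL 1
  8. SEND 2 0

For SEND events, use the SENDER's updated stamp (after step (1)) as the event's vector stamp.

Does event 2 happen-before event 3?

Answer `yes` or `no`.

Initial: VV[0]=[0, 0, 0]
Initial: VV[1]=[0, 0, 0]
Initial: VV[2]=[0, 0, 0]
Event 1: LOCAL 0: VV[0][0]++ -> VV[0]=[1, 0, 0]
Event 2: SEND 1->0: VV[1][1]++ -> VV[1]=[0, 1, 0], msg_vec=[0, 1, 0]; VV[0]=max(VV[0],msg_vec) then VV[0][0]++ -> VV[0]=[2, 1, 0]
Event 3: LOCAL 0: VV[0][0]++ -> VV[0]=[3, 1, 0]
Event 4: SEND 2->0: VV[2][2]++ -> VV[2]=[0, 0, 1], msg_vec=[0, 0, 1]; VV[0]=max(VV[0],msg_vec) then VV[0][0]++ -> VV[0]=[4, 1, 1]
Event 5: SEND 1->2: VV[1][1]++ -> VV[1]=[0, 2, 0], msg_vec=[0, 2, 0]; VV[2]=max(VV[2],msg_vec) then VV[2][2]++ -> VV[2]=[0, 2, 2]
Event 6: SEND 1->0: VV[1][1]++ -> VV[1]=[0, 3, 0], msg_vec=[0, 3, 0]; VV[0]=max(VV[0],msg_vec) then VV[0][0]++ -> VV[0]=[5, 3, 1]
Event 7: LOCAL 1: VV[1][1]++ -> VV[1]=[0, 4, 0]
Event 8: SEND 2->0: VV[2][2]++ -> VV[2]=[0, 2, 3], msg_vec=[0, 2, 3]; VV[0]=max(VV[0],msg_vec) then VV[0][0]++ -> VV[0]=[6, 3, 3]
Event 2 stamp: [0, 1, 0]
Event 3 stamp: [3, 1, 0]
[0, 1, 0] <= [3, 1, 0]? True. Equal? False. Happens-before: True

Answer: yes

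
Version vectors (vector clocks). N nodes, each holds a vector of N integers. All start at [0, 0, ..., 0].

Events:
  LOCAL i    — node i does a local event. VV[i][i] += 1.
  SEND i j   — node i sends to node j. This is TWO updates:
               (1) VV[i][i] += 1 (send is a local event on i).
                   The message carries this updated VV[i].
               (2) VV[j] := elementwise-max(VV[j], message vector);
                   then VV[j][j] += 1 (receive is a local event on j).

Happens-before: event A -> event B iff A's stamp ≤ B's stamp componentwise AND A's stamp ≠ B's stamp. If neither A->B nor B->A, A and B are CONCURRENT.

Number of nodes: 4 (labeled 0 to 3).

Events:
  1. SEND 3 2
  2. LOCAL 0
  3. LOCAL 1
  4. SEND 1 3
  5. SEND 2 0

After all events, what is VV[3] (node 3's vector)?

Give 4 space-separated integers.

Answer: 0 2 0 2

Derivation:
Initial: VV[0]=[0, 0, 0, 0]
Initial: VV[1]=[0, 0, 0, 0]
Initial: VV[2]=[0, 0, 0, 0]
Initial: VV[3]=[0, 0, 0, 0]
Event 1: SEND 3->2: VV[3][3]++ -> VV[3]=[0, 0, 0, 1], msg_vec=[0, 0, 0, 1]; VV[2]=max(VV[2],msg_vec) then VV[2][2]++ -> VV[2]=[0, 0, 1, 1]
Event 2: LOCAL 0: VV[0][0]++ -> VV[0]=[1, 0, 0, 0]
Event 3: LOCAL 1: VV[1][1]++ -> VV[1]=[0, 1, 0, 0]
Event 4: SEND 1->3: VV[1][1]++ -> VV[1]=[0, 2, 0, 0], msg_vec=[0, 2, 0, 0]; VV[3]=max(VV[3],msg_vec) then VV[3][3]++ -> VV[3]=[0, 2, 0, 2]
Event 5: SEND 2->0: VV[2][2]++ -> VV[2]=[0, 0, 2, 1], msg_vec=[0, 0, 2, 1]; VV[0]=max(VV[0],msg_vec) then VV[0][0]++ -> VV[0]=[2, 0, 2, 1]
Final vectors: VV[0]=[2, 0, 2, 1]; VV[1]=[0, 2, 0, 0]; VV[2]=[0, 0, 2, 1]; VV[3]=[0, 2, 0, 2]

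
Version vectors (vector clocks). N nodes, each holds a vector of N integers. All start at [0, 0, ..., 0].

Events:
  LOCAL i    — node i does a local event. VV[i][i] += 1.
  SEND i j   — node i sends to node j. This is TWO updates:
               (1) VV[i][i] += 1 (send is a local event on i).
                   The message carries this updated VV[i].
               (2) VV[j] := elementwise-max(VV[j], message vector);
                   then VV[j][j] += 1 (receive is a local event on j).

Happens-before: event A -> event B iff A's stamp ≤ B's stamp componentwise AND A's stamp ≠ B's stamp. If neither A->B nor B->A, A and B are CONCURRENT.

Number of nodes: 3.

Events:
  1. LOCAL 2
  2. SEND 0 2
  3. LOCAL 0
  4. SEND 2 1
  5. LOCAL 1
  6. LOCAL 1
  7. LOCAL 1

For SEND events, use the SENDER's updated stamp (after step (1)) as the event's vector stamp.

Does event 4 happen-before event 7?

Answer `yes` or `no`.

Initial: VV[0]=[0, 0, 0]
Initial: VV[1]=[0, 0, 0]
Initial: VV[2]=[0, 0, 0]
Event 1: LOCAL 2: VV[2][2]++ -> VV[2]=[0, 0, 1]
Event 2: SEND 0->2: VV[0][0]++ -> VV[0]=[1, 0, 0], msg_vec=[1, 0, 0]; VV[2]=max(VV[2],msg_vec) then VV[2][2]++ -> VV[2]=[1, 0, 2]
Event 3: LOCAL 0: VV[0][0]++ -> VV[0]=[2, 0, 0]
Event 4: SEND 2->1: VV[2][2]++ -> VV[2]=[1, 0, 3], msg_vec=[1, 0, 3]; VV[1]=max(VV[1],msg_vec) then VV[1][1]++ -> VV[1]=[1, 1, 3]
Event 5: LOCAL 1: VV[1][1]++ -> VV[1]=[1, 2, 3]
Event 6: LOCAL 1: VV[1][1]++ -> VV[1]=[1, 3, 3]
Event 7: LOCAL 1: VV[1][1]++ -> VV[1]=[1, 4, 3]
Event 4 stamp: [1, 0, 3]
Event 7 stamp: [1, 4, 3]
[1, 0, 3] <= [1, 4, 3]? True. Equal? False. Happens-before: True

Answer: yes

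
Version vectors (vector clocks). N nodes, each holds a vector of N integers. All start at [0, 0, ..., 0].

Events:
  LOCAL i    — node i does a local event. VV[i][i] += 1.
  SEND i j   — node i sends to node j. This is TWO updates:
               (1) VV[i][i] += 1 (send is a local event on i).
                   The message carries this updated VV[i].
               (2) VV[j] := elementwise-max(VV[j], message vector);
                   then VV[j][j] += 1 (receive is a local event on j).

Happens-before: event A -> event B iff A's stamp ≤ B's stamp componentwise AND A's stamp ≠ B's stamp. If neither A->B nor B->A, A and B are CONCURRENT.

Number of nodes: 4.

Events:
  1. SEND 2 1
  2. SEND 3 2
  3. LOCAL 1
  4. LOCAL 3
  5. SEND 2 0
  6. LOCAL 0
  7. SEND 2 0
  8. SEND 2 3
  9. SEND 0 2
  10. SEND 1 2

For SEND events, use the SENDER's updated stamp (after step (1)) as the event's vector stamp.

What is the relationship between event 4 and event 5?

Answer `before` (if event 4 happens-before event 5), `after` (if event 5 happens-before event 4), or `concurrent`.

Answer: concurrent

Derivation:
Initial: VV[0]=[0, 0, 0, 0]
Initial: VV[1]=[0, 0, 0, 0]
Initial: VV[2]=[0, 0, 0, 0]
Initial: VV[3]=[0, 0, 0, 0]
Event 1: SEND 2->1: VV[2][2]++ -> VV[2]=[0, 0, 1, 0], msg_vec=[0, 0, 1, 0]; VV[1]=max(VV[1],msg_vec) then VV[1][1]++ -> VV[1]=[0, 1, 1, 0]
Event 2: SEND 3->2: VV[3][3]++ -> VV[3]=[0, 0, 0, 1], msg_vec=[0, 0, 0, 1]; VV[2]=max(VV[2],msg_vec) then VV[2][2]++ -> VV[2]=[0, 0, 2, 1]
Event 3: LOCAL 1: VV[1][1]++ -> VV[1]=[0, 2, 1, 0]
Event 4: LOCAL 3: VV[3][3]++ -> VV[3]=[0, 0, 0, 2]
Event 5: SEND 2->0: VV[2][2]++ -> VV[2]=[0, 0, 3, 1], msg_vec=[0, 0, 3, 1]; VV[0]=max(VV[0],msg_vec) then VV[0][0]++ -> VV[0]=[1, 0, 3, 1]
Event 6: LOCAL 0: VV[0][0]++ -> VV[0]=[2, 0, 3, 1]
Event 7: SEND 2->0: VV[2][2]++ -> VV[2]=[0, 0, 4, 1], msg_vec=[0, 0, 4, 1]; VV[0]=max(VV[0],msg_vec) then VV[0][0]++ -> VV[0]=[3, 0, 4, 1]
Event 8: SEND 2->3: VV[2][2]++ -> VV[2]=[0, 0, 5, 1], msg_vec=[0, 0, 5, 1]; VV[3]=max(VV[3],msg_vec) then VV[3][3]++ -> VV[3]=[0, 0, 5, 3]
Event 9: SEND 0->2: VV[0][0]++ -> VV[0]=[4, 0, 4, 1], msg_vec=[4, 0, 4, 1]; VV[2]=max(VV[2],msg_vec) then VV[2][2]++ -> VV[2]=[4, 0, 6, 1]
Event 10: SEND 1->2: VV[1][1]++ -> VV[1]=[0, 3, 1, 0], msg_vec=[0, 3, 1, 0]; VV[2]=max(VV[2],msg_vec) then VV[2][2]++ -> VV[2]=[4, 3, 7, 1]
Event 4 stamp: [0, 0, 0, 2]
Event 5 stamp: [0, 0, 3, 1]
[0, 0, 0, 2] <= [0, 0, 3, 1]? False
[0, 0, 3, 1] <= [0, 0, 0, 2]? False
Relation: concurrent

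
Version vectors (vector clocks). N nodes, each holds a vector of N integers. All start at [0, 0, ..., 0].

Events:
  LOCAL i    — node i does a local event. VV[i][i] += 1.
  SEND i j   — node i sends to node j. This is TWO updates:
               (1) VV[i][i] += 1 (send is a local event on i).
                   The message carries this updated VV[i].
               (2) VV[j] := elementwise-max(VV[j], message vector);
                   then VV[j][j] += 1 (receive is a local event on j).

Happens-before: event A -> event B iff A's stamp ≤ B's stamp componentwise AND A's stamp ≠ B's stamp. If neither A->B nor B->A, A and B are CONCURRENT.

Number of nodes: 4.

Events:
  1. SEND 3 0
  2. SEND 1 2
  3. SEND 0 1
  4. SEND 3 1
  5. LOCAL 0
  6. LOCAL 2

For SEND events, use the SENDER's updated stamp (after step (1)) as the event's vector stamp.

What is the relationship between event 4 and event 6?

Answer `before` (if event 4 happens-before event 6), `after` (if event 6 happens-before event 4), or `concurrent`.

Answer: concurrent

Derivation:
Initial: VV[0]=[0, 0, 0, 0]
Initial: VV[1]=[0, 0, 0, 0]
Initial: VV[2]=[0, 0, 0, 0]
Initial: VV[3]=[0, 0, 0, 0]
Event 1: SEND 3->0: VV[3][3]++ -> VV[3]=[0, 0, 0, 1], msg_vec=[0, 0, 0, 1]; VV[0]=max(VV[0],msg_vec) then VV[0][0]++ -> VV[0]=[1, 0, 0, 1]
Event 2: SEND 1->2: VV[1][1]++ -> VV[1]=[0, 1, 0, 0], msg_vec=[0, 1, 0, 0]; VV[2]=max(VV[2],msg_vec) then VV[2][2]++ -> VV[2]=[0, 1, 1, 0]
Event 3: SEND 0->1: VV[0][0]++ -> VV[0]=[2, 0, 0, 1], msg_vec=[2, 0, 0, 1]; VV[1]=max(VV[1],msg_vec) then VV[1][1]++ -> VV[1]=[2, 2, 0, 1]
Event 4: SEND 3->1: VV[3][3]++ -> VV[3]=[0, 0, 0, 2], msg_vec=[0, 0, 0, 2]; VV[1]=max(VV[1],msg_vec) then VV[1][1]++ -> VV[1]=[2, 3, 0, 2]
Event 5: LOCAL 0: VV[0][0]++ -> VV[0]=[3, 0, 0, 1]
Event 6: LOCAL 2: VV[2][2]++ -> VV[2]=[0, 1, 2, 0]
Event 4 stamp: [0, 0, 0, 2]
Event 6 stamp: [0, 1, 2, 0]
[0, 0, 0, 2] <= [0, 1, 2, 0]? False
[0, 1, 2, 0] <= [0, 0, 0, 2]? False
Relation: concurrent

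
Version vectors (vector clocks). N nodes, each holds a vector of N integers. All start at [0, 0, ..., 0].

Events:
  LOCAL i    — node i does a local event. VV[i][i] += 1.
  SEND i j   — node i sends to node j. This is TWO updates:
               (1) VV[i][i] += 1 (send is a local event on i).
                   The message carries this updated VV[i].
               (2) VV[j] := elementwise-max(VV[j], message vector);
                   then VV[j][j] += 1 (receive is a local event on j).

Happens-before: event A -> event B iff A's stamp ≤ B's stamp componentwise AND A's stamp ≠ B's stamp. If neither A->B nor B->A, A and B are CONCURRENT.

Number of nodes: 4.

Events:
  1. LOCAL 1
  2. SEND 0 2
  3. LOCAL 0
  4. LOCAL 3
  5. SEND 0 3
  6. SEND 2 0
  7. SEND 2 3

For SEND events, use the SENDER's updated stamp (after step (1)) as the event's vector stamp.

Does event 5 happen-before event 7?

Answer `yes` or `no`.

Answer: no

Derivation:
Initial: VV[0]=[0, 0, 0, 0]
Initial: VV[1]=[0, 0, 0, 0]
Initial: VV[2]=[0, 0, 0, 0]
Initial: VV[3]=[0, 0, 0, 0]
Event 1: LOCAL 1: VV[1][1]++ -> VV[1]=[0, 1, 0, 0]
Event 2: SEND 0->2: VV[0][0]++ -> VV[0]=[1, 0, 0, 0], msg_vec=[1, 0, 0, 0]; VV[2]=max(VV[2],msg_vec) then VV[2][2]++ -> VV[2]=[1, 0, 1, 0]
Event 3: LOCAL 0: VV[0][0]++ -> VV[0]=[2, 0, 0, 0]
Event 4: LOCAL 3: VV[3][3]++ -> VV[3]=[0, 0, 0, 1]
Event 5: SEND 0->3: VV[0][0]++ -> VV[0]=[3, 0, 0, 0], msg_vec=[3, 0, 0, 0]; VV[3]=max(VV[3],msg_vec) then VV[3][3]++ -> VV[3]=[3, 0, 0, 2]
Event 6: SEND 2->0: VV[2][2]++ -> VV[2]=[1, 0, 2, 0], msg_vec=[1, 0, 2, 0]; VV[0]=max(VV[0],msg_vec) then VV[0][0]++ -> VV[0]=[4, 0, 2, 0]
Event 7: SEND 2->3: VV[2][2]++ -> VV[2]=[1, 0, 3, 0], msg_vec=[1, 0, 3, 0]; VV[3]=max(VV[3],msg_vec) then VV[3][3]++ -> VV[3]=[3, 0, 3, 3]
Event 5 stamp: [3, 0, 0, 0]
Event 7 stamp: [1, 0, 3, 0]
[3, 0, 0, 0] <= [1, 0, 3, 0]? False. Equal? False. Happens-before: False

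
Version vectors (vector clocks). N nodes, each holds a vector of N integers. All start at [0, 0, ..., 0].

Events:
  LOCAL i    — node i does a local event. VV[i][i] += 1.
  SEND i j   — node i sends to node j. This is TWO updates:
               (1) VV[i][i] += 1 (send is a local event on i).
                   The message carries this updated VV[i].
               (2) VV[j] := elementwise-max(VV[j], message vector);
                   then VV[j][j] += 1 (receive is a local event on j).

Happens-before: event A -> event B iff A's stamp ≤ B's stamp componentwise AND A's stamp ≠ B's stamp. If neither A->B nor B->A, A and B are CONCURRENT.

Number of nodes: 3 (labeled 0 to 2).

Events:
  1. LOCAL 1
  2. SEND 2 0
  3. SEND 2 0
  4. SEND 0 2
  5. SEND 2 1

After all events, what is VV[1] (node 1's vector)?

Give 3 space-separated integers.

Initial: VV[0]=[0, 0, 0]
Initial: VV[1]=[0, 0, 0]
Initial: VV[2]=[0, 0, 0]
Event 1: LOCAL 1: VV[1][1]++ -> VV[1]=[0, 1, 0]
Event 2: SEND 2->0: VV[2][2]++ -> VV[2]=[0, 0, 1], msg_vec=[0, 0, 1]; VV[0]=max(VV[0],msg_vec) then VV[0][0]++ -> VV[0]=[1, 0, 1]
Event 3: SEND 2->0: VV[2][2]++ -> VV[2]=[0, 0, 2], msg_vec=[0, 0, 2]; VV[0]=max(VV[0],msg_vec) then VV[0][0]++ -> VV[0]=[2, 0, 2]
Event 4: SEND 0->2: VV[0][0]++ -> VV[0]=[3, 0, 2], msg_vec=[3, 0, 2]; VV[2]=max(VV[2],msg_vec) then VV[2][2]++ -> VV[2]=[3, 0, 3]
Event 5: SEND 2->1: VV[2][2]++ -> VV[2]=[3, 0, 4], msg_vec=[3, 0, 4]; VV[1]=max(VV[1],msg_vec) then VV[1][1]++ -> VV[1]=[3, 2, 4]
Final vectors: VV[0]=[3, 0, 2]; VV[1]=[3, 2, 4]; VV[2]=[3, 0, 4]

Answer: 3 2 4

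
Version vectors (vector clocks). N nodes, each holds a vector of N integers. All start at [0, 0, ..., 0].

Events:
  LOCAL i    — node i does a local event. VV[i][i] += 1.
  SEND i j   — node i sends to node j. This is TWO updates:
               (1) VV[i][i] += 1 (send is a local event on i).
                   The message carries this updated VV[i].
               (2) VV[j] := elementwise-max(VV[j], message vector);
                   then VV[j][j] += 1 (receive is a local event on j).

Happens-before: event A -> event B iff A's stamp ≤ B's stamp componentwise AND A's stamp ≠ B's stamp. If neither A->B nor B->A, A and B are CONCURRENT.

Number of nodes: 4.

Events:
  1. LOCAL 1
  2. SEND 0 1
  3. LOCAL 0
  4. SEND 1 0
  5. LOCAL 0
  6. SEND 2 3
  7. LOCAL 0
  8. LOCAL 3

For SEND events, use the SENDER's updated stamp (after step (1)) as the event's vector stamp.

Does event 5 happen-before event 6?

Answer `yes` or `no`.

Answer: no

Derivation:
Initial: VV[0]=[0, 0, 0, 0]
Initial: VV[1]=[0, 0, 0, 0]
Initial: VV[2]=[0, 0, 0, 0]
Initial: VV[3]=[0, 0, 0, 0]
Event 1: LOCAL 1: VV[1][1]++ -> VV[1]=[0, 1, 0, 0]
Event 2: SEND 0->1: VV[0][0]++ -> VV[0]=[1, 0, 0, 0], msg_vec=[1, 0, 0, 0]; VV[1]=max(VV[1],msg_vec) then VV[1][1]++ -> VV[1]=[1, 2, 0, 0]
Event 3: LOCAL 0: VV[0][0]++ -> VV[0]=[2, 0, 0, 0]
Event 4: SEND 1->0: VV[1][1]++ -> VV[1]=[1, 3, 0, 0], msg_vec=[1, 3, 0, 0]; VV[0]=max(VV[0],msg_vec) then VV[0][0]++ -> VV[0]=[3, 3, 0, 0]
Event 5: LOCAL 0: VV[0][0]++ -> VV[0]=[4, 3, 0, 0]
Event 6: SEND 2->3: VV[2][2]++ -> VV[2]=[0, 0, 1, 0], msg_vec=[0, 0, 1, 0]; VV[3]=max(VV[3],msg_vec) then VV[3][3]++ -> VV[3]=[0, 0, 1, 1]
Event 7: LOCAL 0: VV[0][0]++ -> VV[0]=[5, 3, 0, 0]
Event 8: LOCAL 3: VV[3][3]++ -> VV[3]=[0, 0, 1, 2]
Event 5 stamp: [4, 3, 0, 0]
Event 6 stamp: [0, 0, 1, 0]
[4, 3, 0, 0] <= [0, 0, 1, 0]? False. Equal? False. Happens-before: False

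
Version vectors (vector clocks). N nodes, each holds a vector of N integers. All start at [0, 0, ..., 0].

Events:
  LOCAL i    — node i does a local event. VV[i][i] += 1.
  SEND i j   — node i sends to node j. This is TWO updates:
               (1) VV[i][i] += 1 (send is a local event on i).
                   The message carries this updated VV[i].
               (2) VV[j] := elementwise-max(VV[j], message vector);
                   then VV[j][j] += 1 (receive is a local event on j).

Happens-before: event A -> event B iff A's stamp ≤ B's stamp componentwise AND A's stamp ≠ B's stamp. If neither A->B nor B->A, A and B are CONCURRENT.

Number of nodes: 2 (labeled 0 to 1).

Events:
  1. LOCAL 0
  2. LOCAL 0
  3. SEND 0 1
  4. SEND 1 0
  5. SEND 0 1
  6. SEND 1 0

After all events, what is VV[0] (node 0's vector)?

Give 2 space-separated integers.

Answer: 6 4

Derivation:
Initial: VV[0]=[0, 0]
Initial: VV[1]=[0, 0]
Event 1: LOCAL 0: VV[0][0]++ -> VV[0]=[1, 0]
Event 2: LOCAL 0: VV[0][0]++ -> VV[0]=[2, 0]
Event 3: SEND 0->1: VV[0][0]++ -> VV[0]=[3, 0], msg_vec=[3, 0]; VV[1]=max(VV[1],msg_vec) then VV[1][1]++ -> VV[1]=[3, 1]
Event 4: SEND 1->0: VV[1][1]++ -> VV[1]=[3, 2], msg_vec=[3, 2]; VV[0]=max(VV[0],msg_vec) then VV[0][0]++ -> VV[0]=[4, 2]
Event 5: SEND 0->1: VV[0][0]++ -> VV[0]=[5, 2], msg_vec=[5, 2]; VV[1]=max(VV[1],msg_vec) then VV[1][1]++ -> VV[1]=[5, 3]
Event 6: SEND 1->0: VV[1][1]++ -> VV[1]=[5, 4], msg_vec=[5, 4]; VV[0]=max(VV[0],msg_vec) then VV[0][0]++ -> VV[0]=[6, 4]
Final vectors: VV[0]=[6, 4]; VV[1]=[5, 4]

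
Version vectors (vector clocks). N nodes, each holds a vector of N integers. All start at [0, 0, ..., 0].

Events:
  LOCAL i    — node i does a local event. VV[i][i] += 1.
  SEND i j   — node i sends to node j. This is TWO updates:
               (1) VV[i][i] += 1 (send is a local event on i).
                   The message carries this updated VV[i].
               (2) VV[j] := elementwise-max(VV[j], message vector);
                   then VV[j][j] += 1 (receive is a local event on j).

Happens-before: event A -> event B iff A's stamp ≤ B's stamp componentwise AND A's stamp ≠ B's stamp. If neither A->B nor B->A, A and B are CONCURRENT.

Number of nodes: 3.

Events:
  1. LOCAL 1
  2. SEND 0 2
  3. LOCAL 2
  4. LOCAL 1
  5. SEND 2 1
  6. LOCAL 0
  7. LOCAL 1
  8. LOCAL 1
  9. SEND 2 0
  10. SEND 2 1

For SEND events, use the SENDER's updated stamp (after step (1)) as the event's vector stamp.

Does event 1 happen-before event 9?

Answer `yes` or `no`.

Initial: VV[0]=[0, 0, 0]
Initial: VV[1]=[0, 0, 0]
Initial: VV[2]=[0, 0, 0]
Event 1: LOCAL 1: VV[1][1]++ -> VV[1]=[0, 1, 0]
Event 2: SEND 0->2: VV[0][0]++ -> VV[0]=[1, 0, 0], msg_vec=[1, 0, 0]; VV[2]=max(VV[2],msg_vec) then VV[2][2]++ -> VV[2]=[1, 0, 1]
Event 3: LOCAL 2: VV[2][2]++ -> VV[2]=[1, 0, 2]
Event 4: LOCAL 1: VV[1][1]++ -> VV[1]=[0, 2, 0]
Event 5: SEND 2->1: VV[2][2]++ -> VV[2]=[1, 0, 3], msg_vec=[1, 0, 3]; VV[1]=max(VV[1],msg_vec) then VV[1][1]++ -> VV[1]=[1, 3, 3]
Event 6: LOCAL 0: VV[0][0]++ -> VV[0]=[2, 0, 0]
Event 7: LOCAL 1: VV[1][1]++ -> VV[1]=[1, 4, 3]
Event 8: LOCAL 1: VV[1][1]++ -> VV[1]=[1, 5, 3]
Event 9: SEND 2->0: VV[2][2]++ -> VV[2]=[1, 0, 4], msg_vec=[1, 0, 4]; VV[0]=max(VV[0],msg_vec) then VV[0][0]++ -> VV[0]=[3, 0, 4]
Event 10: SEND 2->1: VV[2][2]++ -> VV[2]=[1, 0, 5], msg_vec=[1, 0, 5]; VV[1]=max(VV[1],msg_vec) then VV[1][1]++ -> VV[1]=[1, 6, 5]
Event 1 stamp: [0, 1, 0]
Event 9 stamp: [1, 0, 4]
[0, 1, 0] <= [1, 0, 4]? False. Equal? False. Happens-before: False

Answer: no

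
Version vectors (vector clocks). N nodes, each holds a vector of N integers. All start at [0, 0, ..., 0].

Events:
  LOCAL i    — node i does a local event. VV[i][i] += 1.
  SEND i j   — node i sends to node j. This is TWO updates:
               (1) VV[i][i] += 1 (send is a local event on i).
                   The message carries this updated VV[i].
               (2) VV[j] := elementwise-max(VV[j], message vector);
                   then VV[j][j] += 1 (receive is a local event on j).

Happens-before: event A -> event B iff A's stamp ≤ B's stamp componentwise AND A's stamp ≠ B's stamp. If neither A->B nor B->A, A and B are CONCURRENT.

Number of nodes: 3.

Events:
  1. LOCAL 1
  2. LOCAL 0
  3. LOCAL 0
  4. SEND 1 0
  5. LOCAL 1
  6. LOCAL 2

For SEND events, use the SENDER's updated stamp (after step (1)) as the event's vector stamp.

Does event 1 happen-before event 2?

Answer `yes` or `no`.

Initial: VV[0]=[0, 0, 0]
Initial: VV[1]=[0, 0, 0]
Initial: VV[2]=[0, 0, 0]
Event 1: LOCAL 1: VV[1][1]++ -> VV[1]=[0, 1, 0]
Event 2: LOCAL 0: VV[0][0]++ -> VV[0]=[1, 0, 0]
Event 3: LOCAL 0: VV[0][0]++ -> VV[0]=[2, 0, 0]
Event 4: SEND 1->0: VV[1][1]++ -> VV[1]=[0, 2, 0], msg_vec=[0, 2, 0]; VV[0]=max(VV[0],msg_vec) then VV[0][0]++ -> VV[0]=[3, 2, 0]
Event 5: LOCAL 1: VV[1][1]++ -> VV[1]=[0, 3, 0]
Event 6: LOCAL 2: VV[2][2]++ -> VV[2]=[0, 0, 1]
Event 1 stamp: [0, 1, 0]
Event 2 stamp: [1, 0, 0]
[0, 1, 0] <= [1, 0, 0]? False. Equal? False. Happens-before: False

Answer: no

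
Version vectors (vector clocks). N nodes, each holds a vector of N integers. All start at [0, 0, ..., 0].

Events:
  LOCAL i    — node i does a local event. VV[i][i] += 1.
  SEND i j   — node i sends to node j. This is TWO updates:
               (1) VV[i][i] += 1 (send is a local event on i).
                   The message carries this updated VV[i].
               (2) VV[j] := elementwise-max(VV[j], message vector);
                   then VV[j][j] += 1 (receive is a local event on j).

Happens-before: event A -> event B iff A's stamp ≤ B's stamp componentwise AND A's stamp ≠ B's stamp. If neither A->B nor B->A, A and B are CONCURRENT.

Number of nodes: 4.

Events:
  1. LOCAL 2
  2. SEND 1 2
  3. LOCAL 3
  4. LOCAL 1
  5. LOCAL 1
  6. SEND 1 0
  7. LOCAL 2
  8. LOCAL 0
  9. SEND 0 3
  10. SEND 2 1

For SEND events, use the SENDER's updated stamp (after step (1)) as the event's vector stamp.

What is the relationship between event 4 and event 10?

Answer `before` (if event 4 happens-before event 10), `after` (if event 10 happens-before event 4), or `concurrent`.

Initial: VV[0]=[0, 0, 0, 0]
Initial: VV[1]=[0, 0, 0, 0]
Initial: VV[2]=[0, 0, 0, 0]
Initial: VV[3]=[0, 0, 0, 0]
Event 1: LOCAL 2: VV[2][2]++ -> VV[2]=[0, 0, 1, 0]
Event 2: SEND 1->2: VV[1][1]++ -> VV[1]=[0, 1, 0, 0], msg_vec=[0, 1, 0, 0]; VV[2]=max(VV[2],msg_vec) then VV[2][2]++ -> VV[2]=[0, 1, 2, 0]
Event 3: LOCAL 3: VV[3][3]++ -> VV[3]=[0, 0, 0, 1]
Event 4: LOCAL 1: VV[1][1]++ -> VV[1]=[0, 2, 0, 0]
Event 5: LOCAL 1: VV[1][1]++ -> VV[1]=[0, 3, 0, 0]
Event 6: SEND 1->0: VV[1][1]++ -> VV[1]=[0, 4, 0, 0], msg_vec=[0, 4, 0, 0]; VV[0]=max(VV[0],msg_vec) then VV[0][0]++ -> VV[0]=[1, 4, 0, 0]
Event 7: LOCAL 2: VV[2][2]++ -> VV[2]=[0, 1, 3, 0]
Event 8: LOCAL 0: VV[0][0]++ -> VV[0]=[2, 4, 0, 0]
Event 9: SEND 0->3: VV[0][0]++ -> VV[0]=[3, 4, 0, 0], msg_vec=[3, 4, 0, 0]; VV[3]=max(VV[3],msg_vec) then VV[3][3]++ -> VV[3]=[3, 4, 0, 2]
Event 10: SEND 2->1: VV[2][2]++ -> VV[2]=[0, 1, 4, 0], msg_vec=[0, 1, 4, 0]; VV[1]=max(VV[1],msg_vec) then VV[1][1]++ -> VV[1]=[0, 5, 4, 0]
Event 4 stamp: [0, 2, 0, 0]
Event 10 stamp: [0, 1, 4, 0]
[0, 2, 0, 0] <= [0, 1, 4, 0]? False
[0, 1, 4, 0] <= [0, 2, 0, 0]? False
Relation: concurrent

Answer: concurrent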